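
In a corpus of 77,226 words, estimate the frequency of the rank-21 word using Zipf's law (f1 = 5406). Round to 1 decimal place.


Zipf's law: f(r) = f(1) / r
f(1) = 5406
f(21) = 5406 / 21
= 257.4 occurrences


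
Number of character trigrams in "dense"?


Word: "dense" (length 5)
Number of 3-grams = length - 3 + 1 = 5 - 3 + 1
= 3


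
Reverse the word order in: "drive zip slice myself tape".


Original: "drive zip slice myself tape"
Words (1..n): drive | zip | slice | myself | tape
Reversed (n..1): tape | myself | slice | zip | drive
Result = "tape myself slice zip drive"


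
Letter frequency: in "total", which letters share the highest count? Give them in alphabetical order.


Word: "total"
Letter counts:
  'a': 1
  'l': 1
  'o': 1
  't': 2
Maximum count = 2
Most frequent = 't' (2 times each)


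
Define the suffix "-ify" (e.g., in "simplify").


Suffix: -ify
Example: simplify (simple + -ify, with a spelling change)
Meaning = to make


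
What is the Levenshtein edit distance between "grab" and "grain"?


Word 1: "grab" (length 4)
Word 2: "grain" (length 5)
One optimal edit sequence (insert/delete/substitute each cost 1):
  1. keep 'g'
  2. keep 'r'
  3. keep 'a'
  4. insert 'i'  (+1)
  5. substitute 'b' -> 'n'  (+1)
Total edit operations: 2
Edit distance = 2


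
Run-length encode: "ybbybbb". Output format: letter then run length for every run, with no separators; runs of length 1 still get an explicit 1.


String: "ybbybbb"
Scanning for consecutive runs:
  'y' x 1
  'b' x 2
  'y' x 1
  'b' x 3
RLE = "y1b2y1b3"


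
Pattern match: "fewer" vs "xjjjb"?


Pattern of "fewer": [0, 1, 2, 1, 3]
Pattern of "xjjjb": [0, 1, 1, 1, 2]
Patterns do not match
Same pattern = No


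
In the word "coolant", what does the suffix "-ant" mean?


Suffix: -ant
Example: coolant = cool + -ant
Meaning = one who / that which


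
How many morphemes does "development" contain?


Word: "development"
Morphemes: develop + -ment
Each morpheme carries meaning
= 2 morphemes


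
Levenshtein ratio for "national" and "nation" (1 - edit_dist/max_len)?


Word 1: "national" (length 8)
Word 2: "nation" (length 6)
One optimal edit sequence:
  1. keep 'n'
  2. keep 'a'
  3. keep 't'
  4. keep 'i'
  5. keep 'o'
  6. keep 'n'
  7. delete 'a'  (+1)
  8. delete 'l'  (+1)
Edit distance = 2
Max length = max(8, 6) = 8
Similarity = 1 - 2/8
= 0.7500


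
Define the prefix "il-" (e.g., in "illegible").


Prefix: il-
As in: illegible -> il- + legible
Meaning = not


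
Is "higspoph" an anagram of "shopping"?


Word 1: "shopping" → sorted: ghinopps
Word 2: "higspoph" → sorted: ghhiopps
Same letters? ghinopps != ghhiopps
Anagram = No


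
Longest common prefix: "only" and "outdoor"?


Word 1: "only"
Word 2: "outdoor"
Comparing from start:
  Pos 0: 'o' == 'o'
  Pos 1: 'n' != 'u' (stop)
LCP = "o" (length 1)


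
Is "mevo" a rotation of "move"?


Word: "move", Candidate: "mevo"
Method: check if candidate is substring of word+word
"movemove" contains "mevo"? No
Is rotation = No


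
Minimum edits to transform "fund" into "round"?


Word 1: "fund" (length 4)
Word 2: "round" (length 5)
One optimal edit sequence (insert/delete/substitute each cost 1):
  1. insert 'r'  (+1)
  2. substitute 'f' -> 'o'  (+1)
  3. keep 'u'
  4. keep 'n'
  5. keep 'd'
Total edit operations: 2
Edit distance = 2


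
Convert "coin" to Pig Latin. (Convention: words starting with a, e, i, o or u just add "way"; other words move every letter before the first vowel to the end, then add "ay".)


Word: "coin"
Starts with consonant(s) → move to end, add 'ay'
Consonant cluster: "c"
Pig Latin = "oincay"


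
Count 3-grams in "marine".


Word: "marine" (length 6)
Number of 3-grams = length - 3 + 1 = 6 - 3 + 1
= 4


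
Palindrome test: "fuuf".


Word: "fuuf"
Reversed: "fuuf"
Forward == Backward? fuuf == fuuf
Palindrome = Yes


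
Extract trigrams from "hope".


Word: "hope" (length 4)
Number of trigrams = 4 - 3 + 1 = 2
  Position 0: "hop"
  Position 1: "ope"
Trigrams = "hop", "ope"


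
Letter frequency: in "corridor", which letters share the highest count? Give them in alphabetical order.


Word: "corridor"
Letter counts:
  'c': 1
  'd': 1
  'i': 1
  'o': 2
  'r': 3
Maximum count = 3
Most frequent = 'r' (3 times each)


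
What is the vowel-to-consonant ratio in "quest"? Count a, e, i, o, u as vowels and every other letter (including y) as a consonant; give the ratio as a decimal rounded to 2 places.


Word: "quest"
Vowels (a,e,i,o,u): 2
Consonants: 3
Ratio = 2/3
= 0.67


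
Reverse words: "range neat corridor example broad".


Original: "range neat corridor example broad"
Words (1..n): range | neat | corridor | example | broad
Reversed (n..1): broad | example | corridor | neat | range
Result = "broad example corridor neat range"


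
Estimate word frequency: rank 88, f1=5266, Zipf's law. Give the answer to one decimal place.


Zipf's law: f(r) = f(1) / r
f(1) = 5266
f(88) = 5266 / 88
= 59.8 occurrences


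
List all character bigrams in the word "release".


Word: "release" (length 7)
Number of bigrams = 7 - 2 + 1 = 6
  Position 0: "re"
  Position 1: "el"
  Position 2: "le"
  Position 3: "ea"
  Position 4: "as"
  Position 5: "se"
Bigrams = "re", "el", "le", "ea", "as", "se"


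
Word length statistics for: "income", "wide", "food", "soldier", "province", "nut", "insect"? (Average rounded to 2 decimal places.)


Lengths: "income"=6, "wide"=4, "food"=4, "soldier"=7, "province"=8, "nut"=3, "insect"=6
Sum = 38, Count = 7
Average = 38/7 = 5.43
= avg=5.43, min=3, max=8


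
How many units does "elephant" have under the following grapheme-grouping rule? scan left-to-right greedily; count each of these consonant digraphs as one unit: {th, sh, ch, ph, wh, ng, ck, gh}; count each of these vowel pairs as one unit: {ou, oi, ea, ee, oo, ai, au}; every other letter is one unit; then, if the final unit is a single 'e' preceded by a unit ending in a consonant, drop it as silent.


Word: "elephant" (8 letters)
Left-to-right scan:
  (1) 'e' (letter)
  (2) 'l' (letter)
  (3) 'e' (letter)
  (4) 'ph' (digraph)
  (5) 'a' (letter)
  (6) 'n' (letter)
  (7) 't' (letter)
Units from scan: 7
Sound units = 7 units


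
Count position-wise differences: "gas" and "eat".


Comparing character by character (same length = 3):
  Pos 0: 'g' vs 'e' !=
  Pos 1: 'a' vs 'a' =
  Pos 2: 's' vs 't' !=
Hamming distance = 2


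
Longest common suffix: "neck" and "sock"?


Word 1: "neck"
Word 2: "sock"
Comparing from end:
  Pos -1: 'k' == 'k'
  Pos -2: 'c' == 'c'
  Pos -3: 'e' != 'o' (stop)
LCS = "ck" (length 2)


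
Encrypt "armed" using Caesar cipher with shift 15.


Word: "armed"
Shift: 15
Each letter → (letter + shift) mod 26:
  'a' (0) + 15 = 15 → 'p'
  'r' (17) + 15 = 6 → 'g'
  'm' (12) + 15 = 1 → 'b'
  'e' (4) + 15 = 19 → 't'
  'd' (3) + 15 = 18 → 's'
Result = "pgbts"


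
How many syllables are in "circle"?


Word: "circle"
Syllable breakdown: cir-cle
Counting: 2 parts
= 2 syllables


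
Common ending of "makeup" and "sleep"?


Word 1: "makeup"
Word 2: "sleep"
Comparing from end:
  Pos -1: 'p' == 'p'
  Pos -2: 'u' != 'e' (stop)
LCS = "p" (length 1)


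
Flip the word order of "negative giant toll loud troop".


Original: "negative giant toll loud troop"
Words (1..n): negative | giant | toll | loud | troop
Reversed (n..1): troop | loud | toll | giant | negative
Result = "troop loud toll giant negative"


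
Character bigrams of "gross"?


Word: "gross" (length 5)
Number of bigrams = 5 - 2 + 1 = 4
  Position 0: "gr"
  Position 1: "ro"
  Position 2: "os"
  Position 3: "ss"
Bigrams = "gr", "ro", "os", "ss"


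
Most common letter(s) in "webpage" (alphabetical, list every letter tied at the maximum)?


Word: "webpage"
Letter counts:
  'a': 1
  'b': 1
  'e': 2
  'g': 1
  'p': 1
  'w': 1
Maximum count = 2
Most frequent = 'e' (2 times each)


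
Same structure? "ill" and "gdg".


Pattern of "ill": [0, 1, 1]
Pattern of "gdg": [0, 1, 0]
Patterns do not match
Same pattern = No


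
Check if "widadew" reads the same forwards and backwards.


Word: "widadew"
Reversed: "wedadiw"
Forward == Backward? widadew != wedadiw
Palindrome = No


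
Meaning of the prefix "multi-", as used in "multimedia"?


Prefix: multi-
As in: multimedia -> multi- + media
Meaning = many


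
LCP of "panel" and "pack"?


Word 1: "panel"
Word 2: "pack"
Comparing from start:
  Pos 0: 'p' == 'p'
  Pos 1: 'a' == 'a'
  Pos 2: 'n' != 'c' (stop)
LCP = "pa" (length 2)


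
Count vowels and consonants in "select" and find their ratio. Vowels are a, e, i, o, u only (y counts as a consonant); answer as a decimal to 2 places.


Word: "select"
Vowels (a,e,i,o,u): 2
Consonants: 4
Ratio = 2/4
= 0.50


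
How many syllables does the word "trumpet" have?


Word: "trumpet"
Syllable breakdown: trum / pet
Counting: 2 parts
= 2 syllables


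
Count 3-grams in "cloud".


Word: "cloud" (length 5)
Number of 3-grams = length - 3 + 1 = 5 - 3 + 1
= 3


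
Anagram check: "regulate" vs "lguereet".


Word 1: "regulate" → sorted: aeeglrtu
Word 2: "lguereet" → sorted: eeeglrtu
Same letters? aeeglrtu != eeeglrtu
Anagram = No


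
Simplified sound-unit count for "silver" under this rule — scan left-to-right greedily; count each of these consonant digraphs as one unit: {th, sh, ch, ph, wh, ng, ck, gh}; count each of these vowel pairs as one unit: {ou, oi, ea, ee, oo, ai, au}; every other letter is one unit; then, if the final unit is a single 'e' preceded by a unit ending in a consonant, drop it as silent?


Word: "silver" (6 letters)
Left-to-right scan:
  [1] 's' (letter)
  [2] 'i' (letter)
  [3] 'l' (letter)
  [4] 'v' (letter)
  [5] 'e' (letter)
  [6] 'r' (letter)
Units from scan: 6
Sound units = 6 units


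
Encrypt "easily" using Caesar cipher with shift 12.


Word: "easily"
Shift: 12
Each letter → (letter + shift) mod 26:
  'e' (4) + 12 = 16 → 'q'
  'a' (0) + 12 = 12 → 'm'
  's' (18) + 12 = 4 → 'e'
  'i' (8) + 12 = 20 → 'u'
  'l' (11) + 12 = 23 → 'x'
  'y' (24) + 12 = 10 → 'k'
Result = "qmeuxk"


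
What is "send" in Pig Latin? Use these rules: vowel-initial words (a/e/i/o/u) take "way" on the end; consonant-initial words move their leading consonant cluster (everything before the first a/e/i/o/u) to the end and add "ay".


Word: "send"
Starts with consonant(s) → move to end, add 'ay'
Consonant cluster: "s"
Pig Latin = "endsay"


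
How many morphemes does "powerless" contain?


Word: "powerless"
Morphemes: power / -less
Each morpheme carries meaning
= 2 morphemes


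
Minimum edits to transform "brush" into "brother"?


Word 1: "brush" (length 5)
Word 2: "brother" (length 7)
One optimal edit sequence (insert/delete/substitute each cost 1):
  1. keep 'b'
  2. keep 'r'
  3. substitute 'u' -> 'o'  (+1)
  4. substitute 's' -> 't'  (+1)
  5. keep 'h'
  6. insert 'e'  (+1)
  7. insert 'r'  (+1)
Total edit operations: 4
Edit distance = 4


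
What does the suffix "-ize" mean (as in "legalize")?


Suffix: -ize
Example: legalize (legal + -ize)
Meaning = to make


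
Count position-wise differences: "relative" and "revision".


Comparing character by character (same length = 8):
  Pos 0: 'r' vs 'r' =
  Pos 1: 'e' vs 'e' =
  Pos 2: 'l' vs 'v' !=
  Pos 3: 'a' vs 'i' !=
  Pos 4: 't' vs 's' !=
  Pos 5: 'i' vs 'i' =
  Pos 6: 'v' vs 'o' !=
  Pos 7: 'e' vs 'n' !=
Hamming distance = 5


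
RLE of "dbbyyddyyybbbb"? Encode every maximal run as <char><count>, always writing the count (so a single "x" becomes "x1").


String: "dbbyyddyyybbbb"
Scanning for consecutive runs:
  'd' x 1
  'b' x 2
  'y' x 2
  'd' x 2
  'y' x 3
  'b' x 4
RLE = "d1b2y2d2y3b4"


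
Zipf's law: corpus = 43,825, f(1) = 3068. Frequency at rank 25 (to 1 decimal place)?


Zipf's law: f(r) = f(1) / r
f(1) = 3068
f(25) = 3068 / 25
= 122.7 occurrences


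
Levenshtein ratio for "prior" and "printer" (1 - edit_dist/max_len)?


Word 1: "prior" (length 5)
Word 2: "printer" (length 7)
One optimal edit sequence:
  1. keep 'p'
  2. keep 'r'
  3. keep 'i'
  4. insert 'n'  (+1)
  5. insert 't'  (+1)
  6. substitute 'o' -> 'e'  (+1)
  7. keep 'r'
Edit distance = 3
Max length = max(5, 7) = 7
Similarity = 1 - 3/7
= 0.5714


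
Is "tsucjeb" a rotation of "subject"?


Word: "subject", Candidate: "tsucjeb"
Method: check if candidate is substring of word+word
"subjectsubject" contains "tsucjeb"? No
Is rotation = No


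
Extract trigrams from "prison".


Word: "prison" (length 6)
Number of trigrams = 6 - 3 + 1 = 4
  Position 0: "pri"
  Position 1: "ris"
  Position 2: "iso"
  Position 3: "son"
Trigrams = "pri", "ris", "iso", "son"


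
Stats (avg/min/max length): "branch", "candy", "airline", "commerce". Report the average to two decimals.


Lengths: "branch"=6, "candy"=5, "airline"=7, "commerce"=8
Sum = 26, Count = 4
Average = 26/4 = 6.50
= avg=6.50, min=5, max=8


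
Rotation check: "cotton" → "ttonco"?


Word: "cotton", Candidate: "ttonco"
Method: check if candidate is substring of word+word
"cottoncotton" contains "ttonco"? Yes
Is rotation = Yes


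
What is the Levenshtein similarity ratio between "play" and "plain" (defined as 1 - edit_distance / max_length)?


Word 1: "play" (length 4)
Word 2: "plain" (length 5)
One optimal edit sequence:
  1. keep 'p'
  2. keep 'l'
  3. keep 'a'
  4. insert 'i'  (+1)
  5. substitute 'y' -> 'n'  (+1)
Edit distance = 2
Max length = max(4, 5) = 5
Similarity = 1 - 2/5
= 0.6000


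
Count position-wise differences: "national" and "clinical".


Comparing character by character (same length = 8):
  Pos 0: 'n' vs 'c' !=
  Pos 1: 'a' vs 'l' !=
  Pos 2: 't' vs 'i' !=
  Pos 3: 'i' vs 'n' !=
  Pos 4: 'o' vs 'i' !=
  Pos 5: 'n' vs 'c' !=
  Pos 6: 'a' vs 'a' =
  Pos 7: 'l' vs 'l' =
Hamming distance = 6


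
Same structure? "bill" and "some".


Pattern of "bill": [0, 1, 2, 2]
Pattern of "some": [0, 1, 2, 3]
Patterns do not match
Same pattern = No


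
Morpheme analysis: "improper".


Word: "improper"
Morphemes: im- | proper
Each morpheme carries meaning
= 2 morphemes


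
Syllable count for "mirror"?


Word: "mirror"
Syllable breakdown: mir-ror
Counting: 2 parts
= 2 syllables


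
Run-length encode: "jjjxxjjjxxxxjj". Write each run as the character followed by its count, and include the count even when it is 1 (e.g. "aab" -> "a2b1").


String: "jjjxxjjjxxxxjj"
Scanning for consecutive runs:
  'j' x 3
  'x' x 2
  'j' x 3
  'x' x 4
  'j' x 2
RLE = "j3x2j3x4j2"


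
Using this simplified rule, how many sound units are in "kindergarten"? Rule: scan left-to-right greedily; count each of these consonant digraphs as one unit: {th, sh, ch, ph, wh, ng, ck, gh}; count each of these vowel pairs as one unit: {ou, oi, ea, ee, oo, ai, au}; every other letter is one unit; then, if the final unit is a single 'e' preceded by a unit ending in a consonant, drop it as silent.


Word: "kindergarten" (12 letters)
Left-to-right scan:
  [1] 'k' (letter)
  [2] 'i' (letter)
  [3] 'n' (letter)
  [4] 'd' (letter)
  [5] 'e' (letter)
  [6] 'r' (letter)
  [7] 'g' (letter)
  [8] 'a' (letter)
  [9] 'r' (letter)
  [10] 't' (letter)
  [11] 'e' (letter)
  [12] 'n' (letter)
Units from scan: 12
Sound units = 12 units


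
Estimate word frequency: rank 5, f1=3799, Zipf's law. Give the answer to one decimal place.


Zipf's law: f(r) = f(1) / r
f(1) = 3799
f(5) = 3799 / 5
= 759.8 occurrences


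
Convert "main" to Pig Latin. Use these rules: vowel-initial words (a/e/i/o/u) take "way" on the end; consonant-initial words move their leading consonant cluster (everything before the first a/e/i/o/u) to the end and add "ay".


Word: "main"
Starts with consonant(s) → move to end, add 'ay'
Consonant cluster: "m"
Pig Latin = "ainmay"


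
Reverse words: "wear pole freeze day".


Original: "wear pole freeze day"
Words (1..n): wear | pole | freeze | day
Reversed (n..1): day | freeze | pole | wear
Result = "day freeze pole wear"


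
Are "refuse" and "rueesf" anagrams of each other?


Word 1: "refuse" → sorted: eefrsu
Word 2: "rueesf" → sorted: eefrsu
Same letters? eefrsu == eefrsu
Anagram = Yes


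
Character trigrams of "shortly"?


Word: "shortly" (length 7)
Number of trigrams = 7 - 3 + 1 = 5
  Position 0: "sho"
  Position 1: "hor"
  Position 2: "ort"
  Position 3: "rtl"
  Position 4: "tly"
Trigrams = "sho", "hor", "ort", "rtl", "tly"


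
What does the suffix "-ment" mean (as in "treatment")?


Suffix: -ment
Example: treatment (treat + -ment)
Meaning = result of action


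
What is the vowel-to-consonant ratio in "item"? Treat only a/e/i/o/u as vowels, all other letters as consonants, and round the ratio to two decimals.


Word: "item"
Vowels (a,e,i,o,u): 2
Consonants: 2
Ratio = 2/2
= 1.00


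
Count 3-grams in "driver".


Word: "driver" (length 6)
Number of 3-grams = length - 3 + 1 = 6 - 3 + 1
= 4


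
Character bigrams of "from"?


Word: "from" (length 4)
Number of bigrams = 4 - 2 + 1 = 3
  Position 0: "fr"
  Position 1: "ro"
  Position 2: "om"
Bigrams = "fr", "ro", "om"


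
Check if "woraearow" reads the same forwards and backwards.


Word: "woraearow"
Reversed: "woraearow"
Forward == Backward? woraearow == woraearow
Palindrome = Yes


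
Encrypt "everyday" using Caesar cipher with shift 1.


Word: "everyday"
Shift: 1
Each letter → (letter + shift) mod 26:
  'e' (4) + 1 = 5 → 'f'
  'v' (21) + 1 = 22 → 'w'
  'e' (4) + 1 = 5 → 'f'
  'r' (17) + 1 = 18 → 's'
  'y' (24) + 1 = 25 → 'z'
  'd' (3) + 1 = 4 → 'e'
  'a' (0) + 1 = 1 → 'b'
  'y' (24) + 1 = 25 → 'z'
Result = "fwfszebz"


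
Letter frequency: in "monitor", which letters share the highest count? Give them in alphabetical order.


Word: "monitor"
Letter counts:
  'i': 1
  'm': 1
  'n': 1
  'o': 2
  'r': 1
  't': 1
Maximum count = 2
Most frequent = 'o' (2 times each)


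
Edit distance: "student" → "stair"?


Word 1: "student" (length 7)
Word 2: "stair" (length 5)
One optimal edit sequence (insert/delete/substitute each cost 1):
  1. keep 's'
  2. keep 't'
  3. delete 'u'  (+1)
  4. delete 'd'  (+1)
  5. substitute 'e' -> 'a'  (+1)
  6. substitute 'n' -> 'i'  (+1)
  7. substitute 't' -> 'r'  (+1)
Total edit operations: 5
Edit distance = 5


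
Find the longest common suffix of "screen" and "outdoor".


Word 1: "screen"
Word 2: "outdoor"
Comparing from end:
  Pos -1: 'n' != 'r' (stop)
LCS = "" (length 0)


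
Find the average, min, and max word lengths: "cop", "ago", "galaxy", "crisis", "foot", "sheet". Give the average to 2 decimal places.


Lengths: "cop"=3, "ago"=3, "galaxy"=6, "crisis"=6, "foot"=4, "sheet"=5
Sum = 27, Count = 6
Average = 27/6 = 4.50
= avg=4.50, min=3, max=6


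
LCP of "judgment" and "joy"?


Word 1: "judgment"
Word 2: "joy"
Comparing from start:
  Pos 0: 'j' == 'j'
  Pos 1: 'u' != 'o' (stop)
LCP = "j" (length 1)


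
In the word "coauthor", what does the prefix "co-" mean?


Prefix: co-
Example: coauthor = co- + author
Meaning = together


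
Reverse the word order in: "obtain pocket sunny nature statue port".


Original: "obtain pocket sunny nature statue port"
Words (1..n): obtain | pocket | sunny | nature | statue | port
Reversed (n..1): port | statue | nature | sunny | pocket | obtain
Result = "port statue nature sunny pocket obtain"


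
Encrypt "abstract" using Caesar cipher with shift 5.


Word: "abstract"
Shift: 5
Each letter → (letter + shift) mod 26:
  'a' (0) + 5 = 5 → 'f'
  'b' (1) + 5 = 6 → 'g'
  's' (18) + 5 = 23 → 'x'
  't' (19) + 5 = 24 → 'y'
  'r' (17) + 5 = 22 → 'w'
  'a' (0) + 5 = 5 → 'f'
  'c' (2) + 5 = 7 → 'h'
  't' (19) + 5 = 24 → 'y'
Result = "fgxywfhy"


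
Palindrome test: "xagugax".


Word: "xagugax"
Reversed: "xagugax"
Forward == Backward? xagugax == xagugax
Palindrome = Yes


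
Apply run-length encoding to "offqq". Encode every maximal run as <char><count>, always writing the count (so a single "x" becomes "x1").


String: "offqq"
Scanning for consecutive runs:
  'o' x 1
  'f' x 2
  'q' x 2
RLE = "o1f2q2"


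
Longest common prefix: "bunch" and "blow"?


Word 1: "bunch"
Word 2: "blow"
Comparing from start:
  Pos 0: 'b' == 'b'
  Pos 1: 'u' != 'l' (stop)
LCP = "b" (length 1)


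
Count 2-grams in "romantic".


Word: "romantic" (length 8)
Number of 2-grams = length - 2 + 1 = 8 - 2 + 1
= 7


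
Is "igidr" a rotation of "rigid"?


Word: "rigid", Candidate: "igidr"
Method: check if candidate is substring of word+word
"rigidrigid" contains "igidr"? Yes
Is rotation = Yes


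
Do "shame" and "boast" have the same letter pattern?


Pattern of "shame": [0, 1, 2, 3, 4]
Pattern of "boast": [0, 1, 2, 3, 4]
Patterns match
Same pattern = Yes


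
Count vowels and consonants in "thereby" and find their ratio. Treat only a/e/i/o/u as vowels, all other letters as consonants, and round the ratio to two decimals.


Word: "thereby"
Vowels (a,e,i,o,u): 2
Consonants: 5
Ratio = 2/5
= 0.40


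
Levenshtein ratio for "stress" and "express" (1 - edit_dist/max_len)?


Word 1: "stress" (length 6)
Word 2: "express" (length 7)
One optimal edit sequence:
  1. insert 'e'  (+1)
  2. substitute 's' -> 'x'  (+1)
  3. substitute 't' -> 'p'  (+1)
  4. keep 'r'
  5. keep 'e'
  6. keep 's'
  7. keep 's'
Edit distance = 3
Max length = max(6, 7) = 7
Similarity = 1 - 3/7
= 0.5714


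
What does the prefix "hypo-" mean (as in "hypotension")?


Prefix: hypo-
Example: hypotension (hypo- + tension)
Meaning = under / below normal


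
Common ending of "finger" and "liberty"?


Word 1: "finger"
Word 2: "liberty"
Comparing from end:
  Pos -1: 'r' != 'y' (stop)
LCS = "" (length 0)


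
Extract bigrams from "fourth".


Word: "fourth" (length 6)
Number of bigrams = 6 - 2 + 1 = 5
  Position 0: "fo"
  Position 1: "ou"
  Position 2: "ur"
  Position 3: "rt"
  Position 4: "th"
Bigrams = "fo", "ou", "ur", "rt", "th"


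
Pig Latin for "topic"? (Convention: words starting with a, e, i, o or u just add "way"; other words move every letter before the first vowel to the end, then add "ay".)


Word: "topic"
Starts with consonant(s) → move to end, add 'ay'
Consonant cluster: "t"
Pig Latin = "opictay"


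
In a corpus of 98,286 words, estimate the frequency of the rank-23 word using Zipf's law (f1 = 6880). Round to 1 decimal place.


Zipf's law: f(r) = f(1) / r
f(1) = 6880
f(23) = 6880 / 23
= 299.1 occurrences


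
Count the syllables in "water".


Word: "water"
Syllable breakdown: wa | ter
Counting: 2 parts
= 2 syllables


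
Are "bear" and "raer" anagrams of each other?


Word 1: "bear" → sorted: aber
Word 2: "raer" → sorted: aerr
Same letters? aber != aerr
Anagram = No


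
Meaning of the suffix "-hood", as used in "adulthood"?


Suffix: -hood
As in: adulthood -> adult + -hood
Meaning = state / condition


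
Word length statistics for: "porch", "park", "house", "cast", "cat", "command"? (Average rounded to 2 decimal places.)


Lengths: "porch"=5, "park"=4, "house"=5, "cast"=4, "cat"=3, "command"=7
Sum = 28, Count = 6
Average = 28/6 = 4.67
= avg=4.67, min=3, max=7


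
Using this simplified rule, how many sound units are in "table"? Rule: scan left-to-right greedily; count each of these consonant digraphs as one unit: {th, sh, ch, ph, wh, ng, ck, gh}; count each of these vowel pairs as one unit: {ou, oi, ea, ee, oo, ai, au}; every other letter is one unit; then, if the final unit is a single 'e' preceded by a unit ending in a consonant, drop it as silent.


Word: "table" (5 letters)
Left-to-right scan:
  1. 't' (letter)
  2. 'a' (letter)
  3. 'b' (letter)
  4. 'l' (letter)
  5. 'e' (letter)
Units from scan: 5
Final unit is 'e' after a consonant -> drop as silent (-1)
Sound units = 4 units


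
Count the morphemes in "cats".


Word: "cats"
Morphemes: cat | -s
Each morpheme carries meaning
= 2 morphemes


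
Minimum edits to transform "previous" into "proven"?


Word 1: "previous" (length 8)
Word 2: "proven" (length 6)
One optimal edit sequence (insert/delete/substitute each cost 1):
  1. keep 'p'
  2. keep 'r'
  3. substitute 'e' -> 'o'  (+1)
  4. keep 'v'
  5. delete 'i'  (+1)
  6. delete 'o'  (+1)
  7. substitute 'u' -> 'e'  (+1)
  8. substitute 's' -> 'n'  (+1)
Total edit operations: 5
Edit distance = 5


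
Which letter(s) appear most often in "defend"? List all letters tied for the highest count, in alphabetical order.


Word: "defend"
Letter counts:
  'd': 2
  'e': 2
  'f': 1
  'n': 1
Maximum count = 2
Most frequent = 'd', 'e' (2 times each)


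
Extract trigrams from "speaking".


Word: "speaking" (length 8)
Number of trigrams = 8 - 3 + 1 = 6
  Position 0: "spe"
  Position 1: "pea"
  Position 2: "eak"
  Position 3: "aki"
  Position 4: "kin"
  Position 5: "ing"
Trigrams = "spe", "pea", "eak", "aki", "kin", "ing"


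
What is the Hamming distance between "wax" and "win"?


Comparing character by character (same length = 3):
  Pos 0: 'w' vs 'w' =
  Pos 1: 'a' vs 'i' !=
  Pos 2: 'x' vs 'n' !=
Hamming distance = 2


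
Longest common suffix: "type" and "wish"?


Word 1: "type"
Word 2: "wish"
Comparing from end:
  Pos -1: 'e' != 'h' (stop)
LCS = "" (length 0)


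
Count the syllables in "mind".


Word: "mind"
Syllable breakdown: mind
Counting: 1 part
= 1 syllable


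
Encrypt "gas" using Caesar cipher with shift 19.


Word: "gas"
Shift: 19
Each letter → (letter + shift) mod 26:
  'g' (6) + 19 = 25 → 'z'
  'a' (0) + 19 = 19 → 't'
  's' (18) + 19 = 11 → 'l'
Result = "ztl"


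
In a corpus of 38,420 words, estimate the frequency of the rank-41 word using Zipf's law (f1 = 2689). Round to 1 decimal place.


Zipf's law: f(r) = f(1) / r
f(1) = 2689
f(41) = 2689 / 41
= 65.6 occurrences


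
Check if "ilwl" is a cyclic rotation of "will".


Word: "will", Candidate: "ilwl"
Method: check if candidate is substring of word+word
"willwill" contains "ilwl"? No
Is rotation = No


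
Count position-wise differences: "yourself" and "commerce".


Comparing character by character (same length = 8):
  Pos 0: 'y' vs 'c' !=
  Pos 1: 'o' vs 'o' =
  Pos 2: 'u' vs 'm' !=
  Pos 3: 'r' vs 'm' !=
  Pos 4: 's' vs 'e' !=
  Pos 5: 'e' vs 'r' !=
  Pos 6: 'l' vs 'c' !=
  Pos 7: 'f' vs 'e' !=
Hamming distance = 7


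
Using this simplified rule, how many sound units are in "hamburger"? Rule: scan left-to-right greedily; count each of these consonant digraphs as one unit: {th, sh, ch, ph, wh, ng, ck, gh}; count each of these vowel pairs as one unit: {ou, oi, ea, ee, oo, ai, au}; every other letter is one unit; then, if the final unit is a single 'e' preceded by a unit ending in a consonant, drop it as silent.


Word: "hamburger" (9 letters)
Left-to-right scan:
  1. 'h' (letter)
  2. 'a' (letter)
  3. 'm' (letter)
  4. 'b' (letter)
  5. 'u' (letter)
  6. 'r' (letter)
  7. 'g' (letter)
  8. 'e' (letter)
  9. 'r' (letter)
Units from scan: 9
Sound units = 9 units


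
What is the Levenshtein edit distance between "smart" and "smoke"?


Word 1: "smart" (length 5)
Word 2: "smoke" (length 5)
One optimal edit sequence (insert/delete/substitute each cost 1):
  1. keep 's'
  2. keep 'm'
  3. substitute 'a' -> 'o'  (+1)
  4. substitute 'r' -> 'k'  (+1)
  5. substitute 't' -> 'e'  (+1)
Total edit operations: 3
Edit distance = 3


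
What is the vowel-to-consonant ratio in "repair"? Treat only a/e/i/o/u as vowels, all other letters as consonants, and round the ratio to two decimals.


Word: "repair"
Vowels (a,e,i,o,u): 3
Consonants: 3
Ratio = 3/3
= 1.00


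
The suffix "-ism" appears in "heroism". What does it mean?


Suffix: -ism
Example: heroism = hero + -ism
Meaning = belief / practice


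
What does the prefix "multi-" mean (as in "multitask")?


Prefix: multi-
Example: multitask = multi- + task
Meaning = many


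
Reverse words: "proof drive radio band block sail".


Original: "proof drive radio band block sail"
Words (1..n): proof | drive | radio | band | block | sail
Reversed (n..1): sail | block | band | radio | drive | proof
Result = "sail block band radio drive proof"


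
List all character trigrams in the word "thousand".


Word: "thousand" (length 8)
Number of trigrams = 8 - 3 + 1 = 6
  Position 0: "tho"
  Position 1: "hou"
  Position 2: "ous"
  Position 3: "usa"
  Position 4: "san"
  Position 5: "and"
Trigrams = "tho", "hou", "ous", "usa", "san", "and"


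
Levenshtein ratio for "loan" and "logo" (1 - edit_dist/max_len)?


Word 1: "loan" (length 4)
Word 2: "logo" (length 4)
One optimal edit sequence:
  1. keep 'l'
  2. keep 'o'
  3. substitute 'a' -> 'g'  (+1)
  4. substitute 'n' -> 'o'  (+1)
Edit distance = 2
Max length = max(4, 4) = 4
Similarity = 1 - 2/4
= 0.5000


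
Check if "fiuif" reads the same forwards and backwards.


Word: "fiuif"
Reversed: "fiuif"
Forward == Backward? fiuif == fiuif
Palindrome = Yes


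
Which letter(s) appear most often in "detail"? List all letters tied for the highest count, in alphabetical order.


Word: "detail"
Letter counts:
  'a': 1
  'd': 1
  'e': 1
  'i': 1
  'l': 1
  't': 1
Maximum count = 1
Most frequent = 'a', 'd', 'e', 'i', 'l', 't' (1 time each)


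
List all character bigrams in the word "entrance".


Word: "entrance" (length 8)
Number of bigrams = 8 - 2 + 1 = 7
  Position 0: "en"
  Position 1: "nt"
  Position 2: "tr"
  Position 3: "ra"
  Position 4: "an"
  Position 5: "nc"
  Position 6: "ce"
Bigrams = "en", "nt", "tr", "ra", "an", "nc", "ce"


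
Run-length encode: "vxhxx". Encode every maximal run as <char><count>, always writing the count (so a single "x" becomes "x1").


String: "vxhxx"
Scanning for consecutive runs:
  'v' x 1
  'x' x 1
  'h' x 1
  'x' x 2
RLE = "v1x1h1x2"


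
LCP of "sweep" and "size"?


Word 1: "sweep"
Word 2: "size"
Comparing from start:
  Pos 0: 's' == 's'
  Pos 1: 'w' != 'i' (stop)
LCP = "s" (length 1)


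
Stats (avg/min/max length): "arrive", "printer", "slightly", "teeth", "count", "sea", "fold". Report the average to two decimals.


Lengths: "arrive"=6, "printer"=7, "slightly"=8, "teeth"=5, "count"=5, "sea"=3, "fold"=4
Sum = 38, Count = 7
Average = 38/7 = 5.43
= avg=5.43, min=3, max=8


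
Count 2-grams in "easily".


Word: "easily" (length 6)
Number of 2-grams = length - 2 + 1 = 6 - 2 + 1
= 5


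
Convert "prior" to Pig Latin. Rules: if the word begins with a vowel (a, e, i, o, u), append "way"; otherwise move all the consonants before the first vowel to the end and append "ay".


Word: "prior"
Starts with consonant(s) → move to end, add 'ay'
Consonant cluster: "pr"
Pig Latin = "iorpray"


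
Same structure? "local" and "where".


Pattern of "local": [0, 1, 2, 3, 0]
Pattern of "where": [0, 1, 2, 3, 2]
Patterns do not match
Same pattern = No


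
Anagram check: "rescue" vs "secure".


Word 1: "rescue" → sorted: ceersu
Word 2: "secure" → sorted: ceersu
Same letters? ceersu == ceersu
Anagram = Yes


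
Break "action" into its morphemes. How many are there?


Word: "action"
Morphemes: act / -ion
Each morpheme carries meaning
= 2 morphemes


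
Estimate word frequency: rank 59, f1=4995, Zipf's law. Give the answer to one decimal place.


Zipf's law: f(r) = f(1) / r
f(1) = 4995
f(59) = 4995 / 59
= 84.7 occurrences


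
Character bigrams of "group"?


Word: "group" (length 5)
Number of bigrams = 5 - 2 + 1 = 4
  Position 0: "gr"
  Position 1: "ro"
  Position 2: "ou"
  Position 3: "up"
Bigrams = "gr", "ro", "ou", "up"


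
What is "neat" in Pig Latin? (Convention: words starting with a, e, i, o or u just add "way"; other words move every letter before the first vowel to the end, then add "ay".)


Word: "neat"
Starts with consonant(s) → move to end, add 'ay'
Consonant cluster: "n"
Pig Latin = "eatnay"


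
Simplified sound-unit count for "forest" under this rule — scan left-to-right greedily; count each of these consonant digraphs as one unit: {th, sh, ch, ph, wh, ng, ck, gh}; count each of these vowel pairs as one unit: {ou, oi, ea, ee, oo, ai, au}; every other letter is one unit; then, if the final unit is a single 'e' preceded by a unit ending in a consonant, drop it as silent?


Word: "forest" (6 letters)
Left-to-right scan:
  (1) 'f' (letter)
  (2) 'o' (letter)
  (3) 'r' (letter)
  (4) 'e' (letter)
  (5) 's' (letter)
  (6) 't' (letter)
Units from scan: 6
Sound units = 6 units


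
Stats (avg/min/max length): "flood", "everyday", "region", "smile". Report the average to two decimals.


Lengths: "flood"=5, "everyday"=8, "region"=6, "smile"=5
Sum = 24, Count = 4
Average = 24/4 = 6.00
= avg=6.00, min=5, max=8


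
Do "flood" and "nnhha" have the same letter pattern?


Pattern of "flood": [0, 1, 2, 2, 3]
Pattern of "nnhha": [0, 0, 1, 1, 2]
Patterns do not match
Same pattern = No


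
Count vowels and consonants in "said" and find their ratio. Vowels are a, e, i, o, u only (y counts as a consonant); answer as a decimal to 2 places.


Word: "said"
Vowels (a,e,i,o,u): 2
Consonants: 2
Ratio = 2/2
= 1.00


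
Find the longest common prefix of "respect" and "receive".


Word 1: "respect"
Word 2: "receive"
Comparing from start:
  Pos 0: 'r' == 'r'
  Pos 1: 'e' == 'e'
  Pos 2: 's' != 'c' (stop)
LCP = "re" (length 2)


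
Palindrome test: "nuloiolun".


Word: "nuloiolun"
Reversed: "nuloiolun"
Forward == Backward? nuloiolun == nuloiolun
Palindrome = Yes


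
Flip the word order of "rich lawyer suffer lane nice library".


Original: "rich lawyer suffer lane nice library"
Words (1..n): rich | lawyer | suffer | lane | nice | library
Reversed (n..1): library | nice | lane | suffer | lawyer | rich
Result = "library nice lane suffer lawyer rich"


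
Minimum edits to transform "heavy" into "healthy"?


Word 1: "heavy" (length 5)
Word 2: "healthy" (length 7)
One optimal edit sequence (insert/delete/substitute each cost 1):
  1. keep 'h'
  2. keep 'e'
  3. keep 'a'
  4. insert 'l'  (+1)
  5. insert 't'  (+1)
  6. substitute 'v' -> 'h'  (+1)
  7. keep 'y'
Total edit operations: 3
Edit distance = 3


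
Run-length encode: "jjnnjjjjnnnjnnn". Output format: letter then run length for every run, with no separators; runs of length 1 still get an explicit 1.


String: "jjnnjjjjnnnjnnn"
Scanning for consecutive runs:
  'j' x 2
  'n' x 2
  'j' x 4
  'n' x 3
  'j' x 1
  'n' x 3
RLE = "j2n2j4n3j1n3"


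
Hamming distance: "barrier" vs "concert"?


Comparing character by character (same length = 7):
  Pos 0: 'b' vs 'c' !=
  Pos 1: 'a' vs 'o' !=
  Pos 2: 'r' vs 'n' !=
  Pos 3: 'r' vs 'c' !=
  Pos 4: 'i' vs 'e' !=
  Pos 5: 'e' vs 'r' !=
  Pos 6: 'r' vs 't' !=
Hamming distance = 7


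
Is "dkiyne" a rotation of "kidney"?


Word: "kidney", Candidate: "dkiyne"
Method: check if candidate is substring of word+word
"kidneykidney" contains "dkiyne"? No
Is rotation = No


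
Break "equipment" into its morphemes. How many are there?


Word: "equipment"
Morphemes: equip | -ment
Each morpheme carries meaning
= 2 morphemes


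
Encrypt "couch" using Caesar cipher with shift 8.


Word: "couch"
Shift: 8
Each letter → (letter + shift) mod 26:
  'c' (2) + 8 = 10 → 'k'
  'o' (14) + 8 = 22 → 'w'
  'u' (20) + 8 = 2 → 'c'
  'c' (2) + 8 = 10 → 'k'
  'h' (7) + 8 = 15 → 'p'
Result = "kwckp"


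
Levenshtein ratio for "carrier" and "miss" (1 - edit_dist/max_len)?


Word 1: "carrier" (length 7)
Word 2: "miss" (length 4)
One optimal edit sequence:
  1. delete 'c'  (+1)
  2. delete 'a'  (+1)
  3. delete 'r'  (+1)
  4. substitute 'r' -> 'm'  (+1)
  5. keep 'i'
  6. substitute 'e' -> 's'  (+1)
  7. substitute 'r' -> 's'  (+1)
Edit distance = 6
Max length = max(7, 4) = 7
Similarity = 1 - 6/7
= 0.1429


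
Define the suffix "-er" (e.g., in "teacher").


Suffix: -er
As in: teacher -> teach + -er
Meaning = one who / more


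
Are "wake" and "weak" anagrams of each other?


Word 1: "wake" → sorted: aekw
Word 2: "weak" → sorted: aekw
Same letters? aekw == aekw
Anagram = Yes


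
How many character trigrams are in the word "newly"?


Word: "newly" (length 5)
Number of 3-grams = length - 3 + 1 = 5 - 3 + 1
= 3


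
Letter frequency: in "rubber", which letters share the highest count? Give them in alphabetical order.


Word: "rubber"
Letter counts:
  'b': 2
  'e': 1
  'r': 2
  'u': 1
Maximum count = 2
Most frequent = 'b', 'r' (2 times each)


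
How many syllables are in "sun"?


Word: "sun"
Syllable breakdown: sun
Counting: 1 part
= 1 syllable


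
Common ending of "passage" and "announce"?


Word 1: "passage"
Word 2: "announce"
Comparing from end:
  Pos -1: 'e' == 'e'
  Pos -2: 'g' != 'c' (stop)
LCS = "e" (length 1)


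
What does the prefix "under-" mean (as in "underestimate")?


Prefix: under-
Example: underestimate = under- + estimate
Meaning = insufficient


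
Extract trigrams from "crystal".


Word: "crystal" (length 7)
Number of trigrams = 7 - 3 + 1 = 5
  Position 0: "cry"
  Position 1: "rys"
  Position 2: "yst"
  Position 3: "sta"
  Position 4: "tal"
Trigrams = "cry", "rys", "yst", "sta", "tal"


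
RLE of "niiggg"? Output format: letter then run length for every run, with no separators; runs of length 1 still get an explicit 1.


String: "niiggg"
Scanning for consecutive runs:
  'n' x 1
  'i' x 2
  'g' x 3
RLE = "n1i2g3"


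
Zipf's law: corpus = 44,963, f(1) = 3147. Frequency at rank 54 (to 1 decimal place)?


Zipf's law: f(r) = f(1) / r
f(1) = 3147
f(54) = 3147 / 54
= 58.3 occurrences


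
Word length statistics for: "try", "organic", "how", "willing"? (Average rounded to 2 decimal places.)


Lengths: "try"=3, "organic"=7, "how"=3, "willing"=7
Sum = 20, Count = 4
Average = 20/4 = 5.00
= avg=5.00, min=3, max=7


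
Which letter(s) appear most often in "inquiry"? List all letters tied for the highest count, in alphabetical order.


Word: "inquiry"
Letter counts:
  'i': 2
  'n': 1
  'q': 1
  'r': 1
  'u': 1
  'y': 1
Maximum count = 2
Most frequent = 'i' (2 times each)


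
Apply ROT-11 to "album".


Word: "album"
Shift: 11
Each letter → (letter + shift) mod 26:
  'a' (0) + 11 = 11 → 'l'
  'l' (11) + 11 = 22 → 'w'
  'b' (1) + 11 = 12 → 'm'
  'u' (20) + 11 = 5 → 'f'
  'm' (12) + 11 = 23 → 'x'
Result = "lwmfx"


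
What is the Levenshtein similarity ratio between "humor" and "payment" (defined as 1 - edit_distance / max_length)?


Word 1: "humor" (length 5)
Word 2: "payment" (length 7)
One optimal edit sequence:
  1. insert 'p'  (+1)
  2. substitute 'h' -> 'a'  (+1)
  3. substitute 'u' -> 'y'  (+1)
  4. keep 'm'
  5. insert 'e'  (+1)
  6. substitute 'o' -> 'n'  (+1)
  7. substitute 'r' -> 't'  (+1)
Edit distance = 6
Max length = max(5, 7) = 7
Similarity = 1 - 6/7
= 0.1429


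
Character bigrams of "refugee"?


Word: "refugee" (length 7)
Number of bigrams = 7 - 2 + 1 = 6
  Position 0: "re"
  Position 1: "ef"
  Position 2: "fu"
  Position 3: "ug"
  Position 4: "ge"
  Position 5: "ee"
Bigrams = "re", "ef", "fu", "ug", "ge", "ee"


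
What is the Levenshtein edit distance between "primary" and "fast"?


Word 1: "primary" (length 7)
Word 2: "fast" (length 4)
One optimal edit sequence (insert/delete/substitute each cost 1):
  1. delete 'p'  (+1)
  2. delete 'r'  (+1)
  3. delete 'i'  (+1)
  4. substitute 'm' -> 'f'  (+1)
  5. keep 'a'
  6. substitute 'r' -> 's'  (+1)
  7. substitute 'y' -> 't'  (+1)
Total edit operations: 6
Edit distance = 6


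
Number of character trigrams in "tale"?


Word: "tale" (length 4)
Number of 3-grams = length - 3 + 1 = 4 - 3 + 1
= 2


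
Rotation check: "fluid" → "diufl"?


Word: "fluid", Candidate: "diufl"
Method: check if candidate is substring of word+word
"fluidfluid" contains "diufl"? No
Is rotation = No
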